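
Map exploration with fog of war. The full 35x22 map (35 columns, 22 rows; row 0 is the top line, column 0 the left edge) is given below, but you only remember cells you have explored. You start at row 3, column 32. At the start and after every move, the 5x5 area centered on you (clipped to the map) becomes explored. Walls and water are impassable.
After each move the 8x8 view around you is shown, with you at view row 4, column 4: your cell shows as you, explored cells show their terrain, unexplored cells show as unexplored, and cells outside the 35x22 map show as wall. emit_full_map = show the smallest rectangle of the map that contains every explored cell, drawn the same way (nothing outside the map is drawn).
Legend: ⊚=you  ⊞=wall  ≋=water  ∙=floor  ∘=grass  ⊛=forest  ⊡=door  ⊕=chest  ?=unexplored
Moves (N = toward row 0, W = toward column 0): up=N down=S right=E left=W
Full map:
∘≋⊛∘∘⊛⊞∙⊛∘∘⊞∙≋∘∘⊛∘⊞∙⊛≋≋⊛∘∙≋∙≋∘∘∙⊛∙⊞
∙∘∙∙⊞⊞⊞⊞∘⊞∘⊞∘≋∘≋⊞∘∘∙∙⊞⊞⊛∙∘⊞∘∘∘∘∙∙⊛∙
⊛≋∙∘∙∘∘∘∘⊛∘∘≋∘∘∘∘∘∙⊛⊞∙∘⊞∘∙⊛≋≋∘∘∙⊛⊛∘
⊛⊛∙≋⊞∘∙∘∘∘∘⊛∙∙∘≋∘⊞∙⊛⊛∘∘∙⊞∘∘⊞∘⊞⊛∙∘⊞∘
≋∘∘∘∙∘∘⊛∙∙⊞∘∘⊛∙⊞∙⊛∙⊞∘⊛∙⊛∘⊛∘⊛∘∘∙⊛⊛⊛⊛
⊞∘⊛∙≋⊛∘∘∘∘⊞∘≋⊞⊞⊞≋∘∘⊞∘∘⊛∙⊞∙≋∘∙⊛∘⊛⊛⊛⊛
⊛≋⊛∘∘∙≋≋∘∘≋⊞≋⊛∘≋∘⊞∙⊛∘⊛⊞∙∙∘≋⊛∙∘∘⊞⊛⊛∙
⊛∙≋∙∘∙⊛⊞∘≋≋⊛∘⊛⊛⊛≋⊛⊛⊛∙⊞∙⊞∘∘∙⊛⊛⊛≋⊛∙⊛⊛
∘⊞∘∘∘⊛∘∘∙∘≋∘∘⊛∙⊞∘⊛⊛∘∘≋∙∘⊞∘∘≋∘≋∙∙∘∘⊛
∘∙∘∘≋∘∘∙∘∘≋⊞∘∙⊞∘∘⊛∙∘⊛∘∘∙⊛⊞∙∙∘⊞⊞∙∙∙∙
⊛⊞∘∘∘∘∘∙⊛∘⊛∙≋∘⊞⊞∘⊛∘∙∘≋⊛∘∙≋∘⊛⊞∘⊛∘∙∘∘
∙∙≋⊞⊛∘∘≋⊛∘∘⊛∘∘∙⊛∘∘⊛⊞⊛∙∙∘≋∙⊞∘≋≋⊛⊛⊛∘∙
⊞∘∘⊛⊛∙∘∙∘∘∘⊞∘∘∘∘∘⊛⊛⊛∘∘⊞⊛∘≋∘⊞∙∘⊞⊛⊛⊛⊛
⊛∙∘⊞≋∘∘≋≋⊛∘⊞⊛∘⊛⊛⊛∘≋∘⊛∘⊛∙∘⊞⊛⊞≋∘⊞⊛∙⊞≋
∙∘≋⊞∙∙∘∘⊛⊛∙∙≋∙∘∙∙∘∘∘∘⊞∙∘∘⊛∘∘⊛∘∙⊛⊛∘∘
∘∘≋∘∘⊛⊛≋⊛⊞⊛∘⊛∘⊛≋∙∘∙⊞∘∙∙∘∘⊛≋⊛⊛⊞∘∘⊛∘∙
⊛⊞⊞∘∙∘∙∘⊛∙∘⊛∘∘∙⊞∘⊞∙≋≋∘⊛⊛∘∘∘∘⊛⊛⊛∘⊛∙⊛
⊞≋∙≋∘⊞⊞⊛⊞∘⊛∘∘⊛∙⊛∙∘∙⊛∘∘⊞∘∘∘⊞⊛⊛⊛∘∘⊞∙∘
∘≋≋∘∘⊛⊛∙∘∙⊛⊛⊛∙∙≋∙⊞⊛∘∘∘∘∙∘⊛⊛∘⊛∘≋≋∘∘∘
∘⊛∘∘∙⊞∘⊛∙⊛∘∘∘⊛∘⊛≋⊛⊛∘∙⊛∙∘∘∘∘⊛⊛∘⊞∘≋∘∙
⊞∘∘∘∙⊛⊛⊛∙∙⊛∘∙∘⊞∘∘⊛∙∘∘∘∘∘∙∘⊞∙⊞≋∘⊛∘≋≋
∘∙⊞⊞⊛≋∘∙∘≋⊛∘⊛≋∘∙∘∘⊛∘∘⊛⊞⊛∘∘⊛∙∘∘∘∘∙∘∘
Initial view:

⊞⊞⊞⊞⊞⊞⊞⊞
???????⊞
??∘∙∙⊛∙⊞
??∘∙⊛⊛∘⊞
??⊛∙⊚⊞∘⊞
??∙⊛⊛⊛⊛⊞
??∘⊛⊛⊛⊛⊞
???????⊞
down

???????⊞
??∘∙∙⊛∙⊞
??∘∙⊛⊛∘⊞
??⊛∙∘⊞∘⊞
??∙⊛⊚⊛⊛⊞
??∘⊛⊛⊛⊛⊞
??∘⊞⊛⊛∙⊞
???????⊞

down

??∘∙∙⊛∙⊞
??∘∙⊛⊛∘⊞
??⊛∙∘⊞∘⊞
??∙⊛⊛⊛⊛⊞
??∘⊛⊚⊛⊛⊞
??∘⊞⊛⊛∙⊞
??≋⊛∙⊛⊛⊞
???????⊞

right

?∘∙∙⊛∙⊞⊞
?∘∙⊛⊛∘⊞⊞
?⊛∙∘⊞∘⊞⊞
?∙⊛⊛⊛⊛⊞⊞
?∘⊛⊛⊚⊛⊞⊞
?∘⊞⊛⊛∙⊞⊞
?≋⊛∙⊛⊛⊞⊞
??????⊞⊞

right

∘∙∙⊛∙⊞⊞⊞
∘∙⊛⊛∘⊞⊞⊞
⊛∙∘⊞∘⊞⊞⊞
∙⊛⊛⊛⊛⊞⊞⊞
∘⊛⊛⊛⊚⊞⊞⊞
∘⊞⊛⊛∙⊞⊞⊞
≋⊛∙⊛⊛⊞⊞⊞
?????⊞⊞⊞

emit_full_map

∘∙∙⊛∙
∘∙⊛⊛∘
⊛∙∘⊞∘
∙⊛⊛⊛⊛
∘⊛⊛⊛⊚
∘⊞⊛⊛∙
≋⊛∙⊛⊛

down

∘∙⊛⊛∘⊞⊞⊞
⊛∙∘⊞∘⊞⊞⊞
∙⊛⊛⊛⊛⊞⊞⊞
∘⊛⊛⊛⊛⊞⊞⊞
∘⊞⊛⊛⊚⊞⊞⊞
≋⊛∙⊛⊛⊞⊞⊞
??∘∘⊛⊞⊞⊞
?????⊞⊞⊞

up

∘∙∙⊛∙⊞⊞⊞
∘∙⊛⊛∘⊞⊞⊞
⊛∙∘⊞∘⊞⊞⊞
∙⊛⊛⊛⊛⊞⊞⊞
∘⊛⊛⊛⊚⊞⊞⊞
∘⊞⊛⊛∙⊞⊞⊞
≋⊛∙⊛⊛⊞⊞⊞
??∘∘⊛⊞⊞⊞

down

∘∙⊛⊛∘⊞⊞⊞
⊛∙∘⊞∘⊞⊞⊞
∙⊛⊛⊛⊛⊞⊞⊞
∘⊛⊛⊛⊛⊞⊞⊞
∘⊞⊛⊛⊚⊞⊞⊞
≋⊛∙⊛⊛⊞⊞⊞
??∘∘⊛⊞⊞⊞
?????⊞⊞⊞

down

⊛∙∘⊞∘⊞⊞⊞
∙⊛⊛⊛⊛⊞⊞⊞
∘⊛⊛⊛⊛⊞⊞⊞
∘⊞⊛⊛∙⊞⊞⊞
≋⊛∙⊛⊚⊞⊞⊞
??∘∘⊛⊞⊞⊞
??∙∙∙⊞⊞⊞
?????⊞⊞⊞

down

∙⊛⊛⊛⊛⊞⊞⊞
∘⊛⊛⊛⊛⊞⊞⊞
∘⊞⊛⊛∙⊞⊞⊞
≋⊛∙⊛⊛⊞⊞⊞
??∘∘⊚⊞⊞⊞
??∙∙∙⊞⊞⊞
??∙∘∘⊞⊞⊞
?????⊞⊞⊞

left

?∙⊛⊛⊛⊛⊞⊞
?∘⊛⊛⊛⊛⊞⊞
?∘⊞⊛⊛∙⊞⊞
?≋⊛∙⊛⊛⊞⊞
??∙∘⊚⊛⊞⊞
??∙∙∙∙⊞⊞
??∘∙∘∘⊞⊞
??????⊞⊞

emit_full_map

∘∙∙⊛∙
∘∙⊛⊛∘
⊛∙∘⊞∘
∙⊛⊛⊛⊛
∘⊛⊛⊛⊛
∘⊞⊛⊛∙
≋⊛∙⊛⊛
?∙∘⊚⊛
?∙∙∙∙
?∘∙∘∘

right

∙⊛⊛⊛⊛⊞⊞⊞
∘⊛⊛⊛⊛⊞⊞⊞
∘⊞⊛⊛∙⊞⊞⊞
≋⊛∙⊛⊛⊞⊞⊞
?∙∘∘⊚⊞⊞⊞
?∙∙∙∙⊞⊞⊞
?∘∙∘∘⊞⊞⊞
?????⊞⊞⊞

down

∘⊛⊛⊛⊛⊞⊞⊞
∘⊞⊛⊛∙⊞⊞⊞
≋⊛∙⊛⊛⊞⊞⊞
?∙∘∘⊛⊞⊞⊞
?∙∙∙⊚⊞⊞⊞
?∘∙∘∘⊞⊞⊞
??⊛∘∙⊞⊞⊞
?????⊞⊞⊞

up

∙⊛⊛⊛⊛⊞⊞⊞
∘⊛⊛⊛⊛⊞⊞⊞
∘⊞⊛⊛∙⊞⊞⊞
≋⊛∙⊛⊛⊞⊞⊞
?∙∘∘⊚⊞⊞⊞
?∙∙∙∙⊞⊞⊞
?∘∙∘∘⊞⊞⊞
??⊛∘∙⊞⊞⊞

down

∘⊛⊛⊛⊛⊞⊞⊞
∘⊞⊛⊛∙⊞⊞⊞
≋⊛∙⊛⊛⊞⊞⊞
?∙∘∘⊛⊞⊞⊞
?∙∙∙⊚⊞⊞⊞
?∘∙∘∘⊞⊞⊞
??⊛∘∙⊞⊞⊞
?????⊞⊞⊞

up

∙⊛⊛⊛⊛⊞⊞⊞
∘⊛⊛⊛⊛⊞⊞⊞
∘⊞⊛⊛∙⊞⊞⊞
≋⊛∙⊛⊛⊞⊞⊞
?∙∘∘⊚⊞⊞⊞
?∙∙∙∙⊞⊞⊞
?∘∙∘∘⊞⊞⊞
??⊛∘∙⊞⊞⊞

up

⊛∙∘⊞∘⊞⊞⊞
∙⊛⊛⊛⊛⊞⊞⊞
∘⊛⊛⊛⊛⊞⊞⊞
∘⊞⊛⊛∙⊞⊞⊞
≋⊛∙⊛⊚⊞⊞⊞
?∙∘∘⊛⊞⊞⊞
?∙∙∙∙⊞⊞⊞
?∘∙∘∘⊞⊞⊞

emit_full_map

∘∙∙⊛∙
∘∙⊛⊛∘
⊛∙∘⊞∘
∙⊛⊛⊛⊛
∘⊛⊛⊛⊛
∘⊞⊛⊛∙
≋⊛∙⊛⊚
?∙∘∘⊛
?∙∙∙∙
?∘∙∘∘
??⊛∘∙


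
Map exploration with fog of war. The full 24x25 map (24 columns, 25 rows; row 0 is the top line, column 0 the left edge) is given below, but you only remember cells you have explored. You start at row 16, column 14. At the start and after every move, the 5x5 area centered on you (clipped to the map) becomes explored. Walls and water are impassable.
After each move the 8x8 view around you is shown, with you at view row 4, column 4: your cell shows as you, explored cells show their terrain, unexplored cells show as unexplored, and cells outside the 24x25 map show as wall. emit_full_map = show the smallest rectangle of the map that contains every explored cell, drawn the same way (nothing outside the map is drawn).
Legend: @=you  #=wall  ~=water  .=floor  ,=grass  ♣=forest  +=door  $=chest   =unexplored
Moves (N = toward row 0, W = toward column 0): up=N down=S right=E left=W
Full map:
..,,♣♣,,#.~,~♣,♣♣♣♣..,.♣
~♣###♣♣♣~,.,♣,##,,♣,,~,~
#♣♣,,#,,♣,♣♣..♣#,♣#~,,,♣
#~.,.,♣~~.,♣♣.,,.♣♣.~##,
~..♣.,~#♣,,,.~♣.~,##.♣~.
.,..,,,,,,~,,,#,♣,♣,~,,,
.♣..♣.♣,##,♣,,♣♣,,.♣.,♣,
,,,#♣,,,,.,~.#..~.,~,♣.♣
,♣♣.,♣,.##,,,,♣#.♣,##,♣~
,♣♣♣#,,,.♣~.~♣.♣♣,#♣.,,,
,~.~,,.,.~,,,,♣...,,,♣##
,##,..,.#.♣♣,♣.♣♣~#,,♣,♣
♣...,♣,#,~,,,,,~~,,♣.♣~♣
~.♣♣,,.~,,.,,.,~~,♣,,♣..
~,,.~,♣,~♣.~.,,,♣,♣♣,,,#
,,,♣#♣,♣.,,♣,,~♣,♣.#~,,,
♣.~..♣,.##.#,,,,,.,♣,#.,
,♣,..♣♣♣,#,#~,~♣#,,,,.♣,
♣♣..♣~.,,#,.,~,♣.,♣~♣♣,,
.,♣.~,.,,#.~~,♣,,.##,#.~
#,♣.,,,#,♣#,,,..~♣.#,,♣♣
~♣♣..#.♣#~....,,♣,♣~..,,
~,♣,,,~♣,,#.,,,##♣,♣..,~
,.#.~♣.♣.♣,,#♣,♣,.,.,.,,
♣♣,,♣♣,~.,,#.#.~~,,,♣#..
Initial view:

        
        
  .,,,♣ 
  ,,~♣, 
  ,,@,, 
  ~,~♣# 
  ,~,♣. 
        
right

        
        
 .,,,♣, 
 ,,~♣,♣ 
 ,,,@,. 
 ~,~♣#, 
 ,~,♣., 
        

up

        
        
  .,~~, 
 .,,,♣, 
 ,,~@,♣ 
 ,,,,,. 
 ~,~♣#, 
 ,~,♣., 

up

        
        
  ,,~~, 
  .,~~, 
 .,,@♣, 
 ,,~♣,♣ 
 ,,,,,. 
 ~,~♣#, 

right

        
        
 ,,~~,, 
 .,~~,♣ 
.,,,@,♣ 
,,~♣,♣. 
,,,,,., 
~,~♣#,  

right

        
        
,,~~,,♣ 
.,~~,♣, 
,,,♣@♣♣ 
,~♣,♣.# 
,,,,.,♣ 
,~♣#,   

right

        
        
,~~,,♣. 
,~~,♣,, 
,,♣,@♣, 
~♣,♣.#~ 
,,,.,♣, 
~♣#,    

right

        
        
~~,,♣.♣ 
~~,♣,,♣ 
,♣,♣@,, 
♣,♣.#~, 
,,.,♣,# 
♣#,     

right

        
        
~,,♣.♣~ 
~,♣,,♣. 
♣,♣♣@,, 
,♣.#~,, 
,.,♣,#. 
#,      

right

       #
       #
,,♣.♣~♣#
,♣,,♣..#
,♣♣,@,##
♣.#~,,,#
.,♣,#.,#
,      #

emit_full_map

 ,,~~,,♣.♣~♣
 .,~~,♣,,♣..
.,,,♣,♣♣,@,#
,,~♣,♣.#~,,,
,,,,,.,♣,#.,
~,~♣#,      
,~,♣.,      

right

      ##
      ##
,♣.♣~♣##
♣,,♣..##
♣♣,,@###
.#~,,,##
,♣,#.,##
      ##

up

      ##
      ##
  ,♣,♣##
,♣.♣~♣##
♣,,♣@.##
♣♣,,,###
.#~,,,##
,♣,#.,##

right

     ###
     ###
 ,♣,♣###
♣.♣~♣###
,,♣.@###
♣,,,####
#~,,,###
♣,#.,###

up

     ###
     ###
  ♣#####
 ,♣,♣###
♣.♣~@###
,,♣..###
♣,,,####
#~,,,###

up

     ###
     ###
  ,,,###
  ♣#####
 ,♣,@###
♣.♣~♣###
,,♣..###
♣,,,####

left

      ##
      ##
  .,,,##
  ,♣####
  ,♣@♣##
,♣.♣~♣##
♣,,♣..##
♣♣,,,###

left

       #
       #
  ♣.,,,#
  ,,♣###
  ,,@,♣#
,,♣.♣~♣#
,♣,,♣..#
,♣♣,,,##

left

        
        
  #♣.,,,
  ,,,♣##
  #,@♣,♣
~,,♣.♣~♣
~,♣,,♣..
♣,♣♣,,,#

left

        
        
  ,#♣.,,
  .,,,♣#
  ~#@,♣,
~~,,♣.♣~
~~,♣,,♣.
,♣,♣♣,,,

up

        
        
  ♣,##, 
  ,#♣.,,
  .,@,♣#
  ~#,,♣,
~~,,♣.♣~
~~,♣,,♣.

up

        
        
  .,~,♣ 
  ♣,##, 
  ,#@.,,
  .,,,♣#
  ~#,,♣,
~~,,♣.♣~

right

        
        
 .,~,♣. 
 ♣,##,♣ 
 ,#♣@,,,
 .,,,♣##
 ~#,,♣,♣
~,,♣.♣~♣

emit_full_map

     .,~,♣. 
     ♣,##,♣ 
     ,#♣@,,,
     .,,,♣##
     ~#,,♣,♣
 ,,~~,,♣.♣~♣
 .,~~,♣,,♣..
.,,,♣,♣♣,,,#
,,~♣,♣.#~,,,
,,,,,.,♣,#.,
~,~♣#,      
,~,♣.,      

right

       #
       #
.,~,♣.♣#
♣,##,♣~#
,#♣.@,,#
.,,,♣###
~#,,♣,♣#
,,♣.♣~♣#

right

      ##
      ##
,~,♣.♣##
,##,♣~##
#♣.,@,##
,,,♣####
#,,♣,♣##
,♣.♣~♣##

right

     ###
     ###
~,♣.♣###
##,♣~###
♣.,,@###
,,♣#####
,,♣,♣###
♣.♣~♣###

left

      ##
      ##
,~,♣.♣##
,##,♣~##
#♣.,@,##
,,,♣####
#,,♣,♣##
,♣.♣~♣##

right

     ###
     ###
~,♣.♣###
##,♣~###
♣.,,@###
,,♣#####
,,♣,♣###
♣.♣~♣###


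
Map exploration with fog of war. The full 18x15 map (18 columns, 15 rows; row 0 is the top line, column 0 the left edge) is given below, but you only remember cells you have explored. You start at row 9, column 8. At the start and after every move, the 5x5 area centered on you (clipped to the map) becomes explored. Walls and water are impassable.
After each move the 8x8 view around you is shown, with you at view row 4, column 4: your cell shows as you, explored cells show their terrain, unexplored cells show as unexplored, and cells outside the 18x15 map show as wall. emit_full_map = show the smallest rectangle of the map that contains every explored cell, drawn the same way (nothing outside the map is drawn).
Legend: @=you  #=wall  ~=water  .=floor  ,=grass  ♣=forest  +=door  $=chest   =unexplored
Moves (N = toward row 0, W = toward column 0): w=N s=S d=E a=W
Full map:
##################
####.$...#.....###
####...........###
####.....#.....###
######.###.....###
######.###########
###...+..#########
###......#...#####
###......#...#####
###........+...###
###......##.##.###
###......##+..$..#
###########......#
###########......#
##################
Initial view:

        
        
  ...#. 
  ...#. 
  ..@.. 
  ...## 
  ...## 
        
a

        
        
  ....#.
  ....#.
  ..@...
  ....##
  ....##
        

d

        
        
 ....#. 
 ....#. 
 ...@.. 
 ....## 
 ....## 
        

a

        
        
  ....#.
  ....#.
  ..@...
  ....##
  ....##
        

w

        
        
  .+..# 
  ....#.
  ..@.#.
  ......
  ....##
  ....##

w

        
        
  #.### 
  .+..# 
  ..@.#.
  ....#.
  ......
  ....##

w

        
        
  #.### 
  #.### 
  .+@.# 
  ....#.
  ....#.
  ......

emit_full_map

#.### 
#.### 
.+@.# 
....#.
....#.
......
....##
....##

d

        
        
 #.###. 
 #.#### 
 .+.@## 
 ....#. 
 ....#. 
 ...... 

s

        
 #.###. 
 #.#### 
 .+..## 
 ...@#. 
 ....#. 
 ...... 
 ....## 

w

        
        
 #.###. 
 #.#### 
 .+.@## 
 ....#. 
 ....#. 
 ...... 

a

        
        
  #.###.
  #.####
  .+@.##
  ....#.
  ....#.
  ......

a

        
        
  ##.###
  ##.###
  ..@..#
  .....#
  .....#
   .....

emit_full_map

##.###.
##.####
..@..##
.....#.
.....#.
 ......
 ....##
 ....##

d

        
        
 ##.###.
 ##.####
 ..+@.##
 .....#.
 .....#.
  ......

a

        
        
  ##.###
  ##.###
  ..@..#
  .....#
  .....#
   .....

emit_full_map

##.###.
##.####
..@..##
.....#.
.....#.
 ......
 ....##
 ....##


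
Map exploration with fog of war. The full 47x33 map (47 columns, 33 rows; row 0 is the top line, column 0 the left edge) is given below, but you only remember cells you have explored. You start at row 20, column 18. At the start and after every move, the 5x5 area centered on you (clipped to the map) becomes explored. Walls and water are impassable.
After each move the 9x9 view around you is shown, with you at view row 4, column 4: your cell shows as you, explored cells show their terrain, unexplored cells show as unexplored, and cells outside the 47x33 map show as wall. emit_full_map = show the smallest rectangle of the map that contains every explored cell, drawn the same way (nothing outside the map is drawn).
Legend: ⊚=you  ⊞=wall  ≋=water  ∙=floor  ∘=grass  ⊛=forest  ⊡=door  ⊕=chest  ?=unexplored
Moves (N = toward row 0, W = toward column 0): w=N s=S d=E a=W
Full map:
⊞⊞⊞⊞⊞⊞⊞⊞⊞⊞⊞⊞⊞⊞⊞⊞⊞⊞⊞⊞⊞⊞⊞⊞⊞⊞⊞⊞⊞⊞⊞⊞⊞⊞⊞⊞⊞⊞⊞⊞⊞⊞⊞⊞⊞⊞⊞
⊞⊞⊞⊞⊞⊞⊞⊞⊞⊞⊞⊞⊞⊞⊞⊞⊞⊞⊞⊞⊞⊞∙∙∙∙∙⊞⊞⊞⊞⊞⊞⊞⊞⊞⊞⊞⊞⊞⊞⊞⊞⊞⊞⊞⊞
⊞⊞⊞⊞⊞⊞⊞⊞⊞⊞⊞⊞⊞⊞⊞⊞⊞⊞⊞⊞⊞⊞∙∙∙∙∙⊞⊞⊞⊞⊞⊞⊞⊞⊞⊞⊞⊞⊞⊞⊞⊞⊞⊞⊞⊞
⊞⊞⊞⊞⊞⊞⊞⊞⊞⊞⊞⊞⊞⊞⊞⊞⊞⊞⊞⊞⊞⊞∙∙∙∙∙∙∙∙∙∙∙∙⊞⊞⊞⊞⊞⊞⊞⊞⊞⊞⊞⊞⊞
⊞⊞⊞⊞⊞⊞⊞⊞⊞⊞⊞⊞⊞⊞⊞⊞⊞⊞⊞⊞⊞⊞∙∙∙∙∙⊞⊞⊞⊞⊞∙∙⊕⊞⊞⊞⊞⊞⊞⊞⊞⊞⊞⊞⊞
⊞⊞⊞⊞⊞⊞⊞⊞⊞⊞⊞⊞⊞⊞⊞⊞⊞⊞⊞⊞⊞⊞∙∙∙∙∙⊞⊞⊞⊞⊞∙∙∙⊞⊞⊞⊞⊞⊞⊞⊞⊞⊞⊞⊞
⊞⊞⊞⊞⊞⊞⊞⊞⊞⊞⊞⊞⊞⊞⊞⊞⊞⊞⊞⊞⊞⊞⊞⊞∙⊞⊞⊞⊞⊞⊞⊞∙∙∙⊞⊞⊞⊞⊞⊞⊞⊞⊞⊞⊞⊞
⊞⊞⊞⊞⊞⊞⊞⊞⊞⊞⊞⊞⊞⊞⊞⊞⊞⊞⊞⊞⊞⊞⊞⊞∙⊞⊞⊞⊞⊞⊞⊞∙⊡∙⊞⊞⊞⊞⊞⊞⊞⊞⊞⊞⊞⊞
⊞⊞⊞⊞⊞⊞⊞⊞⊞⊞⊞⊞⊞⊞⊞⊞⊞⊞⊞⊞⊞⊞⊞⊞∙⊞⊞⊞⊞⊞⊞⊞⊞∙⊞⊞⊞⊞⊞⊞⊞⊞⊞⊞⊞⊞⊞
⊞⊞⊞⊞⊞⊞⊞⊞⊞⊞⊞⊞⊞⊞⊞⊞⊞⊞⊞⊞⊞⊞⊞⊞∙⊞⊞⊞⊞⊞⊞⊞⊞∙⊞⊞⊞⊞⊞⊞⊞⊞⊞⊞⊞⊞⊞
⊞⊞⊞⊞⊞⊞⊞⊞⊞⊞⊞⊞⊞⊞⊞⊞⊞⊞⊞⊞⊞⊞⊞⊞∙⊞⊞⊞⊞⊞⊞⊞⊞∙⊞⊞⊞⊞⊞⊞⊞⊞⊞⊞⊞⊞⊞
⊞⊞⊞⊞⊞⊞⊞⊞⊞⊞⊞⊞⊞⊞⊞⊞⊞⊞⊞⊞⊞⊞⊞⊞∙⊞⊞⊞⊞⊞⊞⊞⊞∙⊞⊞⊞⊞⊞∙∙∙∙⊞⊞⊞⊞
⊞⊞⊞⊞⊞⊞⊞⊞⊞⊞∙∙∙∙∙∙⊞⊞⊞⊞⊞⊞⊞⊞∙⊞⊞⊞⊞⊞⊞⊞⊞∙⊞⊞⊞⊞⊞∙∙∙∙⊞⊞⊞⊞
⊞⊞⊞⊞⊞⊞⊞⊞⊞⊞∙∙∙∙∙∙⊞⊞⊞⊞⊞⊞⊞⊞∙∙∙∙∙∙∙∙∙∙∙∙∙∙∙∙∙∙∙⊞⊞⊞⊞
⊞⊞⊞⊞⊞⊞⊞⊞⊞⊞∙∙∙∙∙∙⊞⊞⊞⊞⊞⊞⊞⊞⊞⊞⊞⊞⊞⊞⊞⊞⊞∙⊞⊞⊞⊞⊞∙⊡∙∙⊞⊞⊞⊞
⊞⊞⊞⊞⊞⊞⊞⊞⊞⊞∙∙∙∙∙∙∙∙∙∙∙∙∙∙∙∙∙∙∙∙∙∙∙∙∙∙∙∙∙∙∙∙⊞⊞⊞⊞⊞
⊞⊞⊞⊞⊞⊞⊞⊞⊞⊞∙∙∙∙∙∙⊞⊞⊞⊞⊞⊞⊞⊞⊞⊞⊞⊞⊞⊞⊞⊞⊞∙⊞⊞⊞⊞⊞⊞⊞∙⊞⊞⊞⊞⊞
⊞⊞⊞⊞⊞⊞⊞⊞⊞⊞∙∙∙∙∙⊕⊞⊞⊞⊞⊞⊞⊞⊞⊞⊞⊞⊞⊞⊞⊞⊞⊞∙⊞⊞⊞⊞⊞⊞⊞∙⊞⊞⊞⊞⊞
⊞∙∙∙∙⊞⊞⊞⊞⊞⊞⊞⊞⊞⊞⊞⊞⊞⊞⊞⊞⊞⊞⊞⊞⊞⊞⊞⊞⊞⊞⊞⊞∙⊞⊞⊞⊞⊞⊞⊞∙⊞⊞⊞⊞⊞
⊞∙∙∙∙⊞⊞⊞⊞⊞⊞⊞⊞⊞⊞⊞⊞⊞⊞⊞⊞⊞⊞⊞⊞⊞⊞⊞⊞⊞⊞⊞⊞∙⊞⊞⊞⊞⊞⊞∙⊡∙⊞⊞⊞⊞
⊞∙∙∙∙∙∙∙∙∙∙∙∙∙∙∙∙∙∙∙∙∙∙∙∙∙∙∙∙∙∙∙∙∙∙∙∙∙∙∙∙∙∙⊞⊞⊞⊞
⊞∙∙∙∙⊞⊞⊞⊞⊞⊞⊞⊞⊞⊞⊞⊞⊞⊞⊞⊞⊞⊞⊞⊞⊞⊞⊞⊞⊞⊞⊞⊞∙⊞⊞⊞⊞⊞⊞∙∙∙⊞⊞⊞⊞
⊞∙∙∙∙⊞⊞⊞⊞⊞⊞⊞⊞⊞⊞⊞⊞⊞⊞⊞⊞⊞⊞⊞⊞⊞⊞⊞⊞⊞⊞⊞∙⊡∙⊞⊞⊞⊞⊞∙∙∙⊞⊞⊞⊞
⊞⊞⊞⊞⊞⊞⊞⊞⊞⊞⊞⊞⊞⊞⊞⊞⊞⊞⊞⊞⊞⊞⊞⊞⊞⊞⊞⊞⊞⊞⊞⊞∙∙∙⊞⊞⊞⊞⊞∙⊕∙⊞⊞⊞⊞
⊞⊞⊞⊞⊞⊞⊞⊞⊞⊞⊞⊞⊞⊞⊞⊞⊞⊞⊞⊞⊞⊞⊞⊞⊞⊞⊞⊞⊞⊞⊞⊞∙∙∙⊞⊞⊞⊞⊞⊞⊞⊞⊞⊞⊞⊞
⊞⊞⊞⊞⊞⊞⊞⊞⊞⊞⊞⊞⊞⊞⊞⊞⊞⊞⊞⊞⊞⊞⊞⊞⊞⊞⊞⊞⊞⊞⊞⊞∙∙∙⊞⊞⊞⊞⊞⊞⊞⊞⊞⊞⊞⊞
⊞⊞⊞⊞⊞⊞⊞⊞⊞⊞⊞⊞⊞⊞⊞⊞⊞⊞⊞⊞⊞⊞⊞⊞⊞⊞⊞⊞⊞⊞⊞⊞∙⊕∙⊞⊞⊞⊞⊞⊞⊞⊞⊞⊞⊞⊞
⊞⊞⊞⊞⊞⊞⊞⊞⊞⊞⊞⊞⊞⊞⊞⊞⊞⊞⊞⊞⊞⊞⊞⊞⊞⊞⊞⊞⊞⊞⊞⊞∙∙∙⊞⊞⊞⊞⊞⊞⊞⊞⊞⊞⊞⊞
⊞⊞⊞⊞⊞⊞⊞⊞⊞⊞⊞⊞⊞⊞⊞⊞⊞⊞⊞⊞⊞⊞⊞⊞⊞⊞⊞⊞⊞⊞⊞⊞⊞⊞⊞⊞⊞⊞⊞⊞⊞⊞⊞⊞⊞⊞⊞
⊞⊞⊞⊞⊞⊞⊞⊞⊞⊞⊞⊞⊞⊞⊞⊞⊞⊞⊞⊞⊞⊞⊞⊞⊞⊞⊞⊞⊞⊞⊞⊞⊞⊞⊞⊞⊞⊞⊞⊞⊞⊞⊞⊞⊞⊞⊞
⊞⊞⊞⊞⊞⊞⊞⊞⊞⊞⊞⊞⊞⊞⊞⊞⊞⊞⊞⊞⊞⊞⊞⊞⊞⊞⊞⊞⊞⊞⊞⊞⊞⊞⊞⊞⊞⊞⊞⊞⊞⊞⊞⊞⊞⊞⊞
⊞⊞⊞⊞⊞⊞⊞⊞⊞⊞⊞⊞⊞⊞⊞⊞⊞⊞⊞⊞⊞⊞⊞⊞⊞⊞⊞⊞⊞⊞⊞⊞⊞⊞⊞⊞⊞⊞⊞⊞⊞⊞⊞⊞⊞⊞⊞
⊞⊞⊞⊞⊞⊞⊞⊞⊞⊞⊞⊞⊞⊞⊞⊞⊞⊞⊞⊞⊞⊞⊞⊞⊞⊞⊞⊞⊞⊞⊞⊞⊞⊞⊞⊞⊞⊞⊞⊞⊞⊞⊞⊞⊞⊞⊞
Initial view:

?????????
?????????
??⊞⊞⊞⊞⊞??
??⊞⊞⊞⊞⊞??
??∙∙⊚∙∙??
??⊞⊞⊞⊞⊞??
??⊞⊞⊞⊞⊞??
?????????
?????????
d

?????????
?????????
?⊞⊞⊞⊞⊞⊞??
?⊞⊞⊞⊞⊞⊞??
?∙∙∙⊚∙∙??
?⊞⊞⊞⊞⊞⊞??
?⊞⊞⊞⊞⊞⊞??
?????????
?????????

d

?????????
?????????
⊞⊞⊞⊞⊞⊞⊞??
⊞⊞⊞⊞⊞⊞⊞??
∙∙∙∙⊚∙∙??
⊞⊞⊞⊞⊞⊞⊞??
⊞⊞⊞⊞⊞⊞⊞??
?????????
?????????

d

?????????
?????????
⊞⊞⊞⊞⊞⊞⊞??
⊞⊞⊞⊞⊞⊞⊞??
∙∙∙∙⊚∙∙??
⊞⊞⊞⊞⊞⊞⊞??
⊞⊞⊞⊞⊞⊞⊞??
?????????
?????????


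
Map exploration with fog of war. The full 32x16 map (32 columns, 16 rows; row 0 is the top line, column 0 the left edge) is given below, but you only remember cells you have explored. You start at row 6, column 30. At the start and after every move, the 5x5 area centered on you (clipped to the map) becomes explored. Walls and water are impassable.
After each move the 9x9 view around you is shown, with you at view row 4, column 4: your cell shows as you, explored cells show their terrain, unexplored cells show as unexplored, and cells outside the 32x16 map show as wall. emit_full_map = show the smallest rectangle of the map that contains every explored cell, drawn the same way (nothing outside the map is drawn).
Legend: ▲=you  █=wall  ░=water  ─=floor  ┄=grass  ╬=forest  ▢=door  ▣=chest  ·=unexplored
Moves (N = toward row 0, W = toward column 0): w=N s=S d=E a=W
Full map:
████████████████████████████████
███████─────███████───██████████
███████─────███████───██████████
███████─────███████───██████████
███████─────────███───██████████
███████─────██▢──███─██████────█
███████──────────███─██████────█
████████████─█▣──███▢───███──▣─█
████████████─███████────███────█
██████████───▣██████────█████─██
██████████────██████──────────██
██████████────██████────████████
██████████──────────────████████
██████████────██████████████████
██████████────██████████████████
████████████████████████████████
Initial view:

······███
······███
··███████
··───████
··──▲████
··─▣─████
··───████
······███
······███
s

······███
··███████
··───████
··───████
··─▣▲████
··───████
··█─█████
······███
······███

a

·······██
···██████
··────███
··────███
··──▲─███
··────███
··██─████
·······██
·······██

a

········█
····█████
··█────██
··█────██
··█─▲▣─██
··█────██
··███─███
········█
········█

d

·······██
···██████
·█────███
·█────███
·█──▲─███
·█────███
·███─████
·······██
·······██

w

·······██
·······██
··███████
·█────███
·█──▲─███
·█──▣─███
·█────███
·███─████
·······██

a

········█
········█
··███████
··█────██
··█─▲──██
··█──▣─██
··█────██
··███─███
········█

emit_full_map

██████
█────█
█─▲──█
█──▣─█
█────█
███─██

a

·········
·········
··███████
··██────█
··██▲───█
··██──▣─█
··██────█
···███─██
·········

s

·········
··███████
··██────█
··██────█
··██▲─▣─█
··██────█
··████─██
·········
·········

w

·········
·········
··███████
··██────█
··██▲───█
··██──▣─█
··██────█
··████─██
·········

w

·········
·········
··█████··
··███████
··██▲───█
··██────█
··██──▣─█
··██────█
··████─██

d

········█
········█
·██████·█
·████████
·██─▲──██
·██────██
·██──▣─██
·██────██
·████─███

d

·······██
·······██
█████████
█████████
██──▲─███
██────███
██──▣─███
██────███
████─████

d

······███
······███
█████████
█████████
█───▲████
█────████
█──▣─████
█────████
███─█████

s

······███
█████████
█████████
█────████
█───▲████
█──▣─████
█────████
███─█████
······███

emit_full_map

███████
███████
██────█
██───▲█
██──▣─█
██────█
████─██

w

······███
······███
█████████
█████████
█───▲████
█────████
█──▣─████
█────████
███─█████

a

·······██
·······██
█████████
█████████
██──▲─███
██────███
██──▣─███
██────███
████─████


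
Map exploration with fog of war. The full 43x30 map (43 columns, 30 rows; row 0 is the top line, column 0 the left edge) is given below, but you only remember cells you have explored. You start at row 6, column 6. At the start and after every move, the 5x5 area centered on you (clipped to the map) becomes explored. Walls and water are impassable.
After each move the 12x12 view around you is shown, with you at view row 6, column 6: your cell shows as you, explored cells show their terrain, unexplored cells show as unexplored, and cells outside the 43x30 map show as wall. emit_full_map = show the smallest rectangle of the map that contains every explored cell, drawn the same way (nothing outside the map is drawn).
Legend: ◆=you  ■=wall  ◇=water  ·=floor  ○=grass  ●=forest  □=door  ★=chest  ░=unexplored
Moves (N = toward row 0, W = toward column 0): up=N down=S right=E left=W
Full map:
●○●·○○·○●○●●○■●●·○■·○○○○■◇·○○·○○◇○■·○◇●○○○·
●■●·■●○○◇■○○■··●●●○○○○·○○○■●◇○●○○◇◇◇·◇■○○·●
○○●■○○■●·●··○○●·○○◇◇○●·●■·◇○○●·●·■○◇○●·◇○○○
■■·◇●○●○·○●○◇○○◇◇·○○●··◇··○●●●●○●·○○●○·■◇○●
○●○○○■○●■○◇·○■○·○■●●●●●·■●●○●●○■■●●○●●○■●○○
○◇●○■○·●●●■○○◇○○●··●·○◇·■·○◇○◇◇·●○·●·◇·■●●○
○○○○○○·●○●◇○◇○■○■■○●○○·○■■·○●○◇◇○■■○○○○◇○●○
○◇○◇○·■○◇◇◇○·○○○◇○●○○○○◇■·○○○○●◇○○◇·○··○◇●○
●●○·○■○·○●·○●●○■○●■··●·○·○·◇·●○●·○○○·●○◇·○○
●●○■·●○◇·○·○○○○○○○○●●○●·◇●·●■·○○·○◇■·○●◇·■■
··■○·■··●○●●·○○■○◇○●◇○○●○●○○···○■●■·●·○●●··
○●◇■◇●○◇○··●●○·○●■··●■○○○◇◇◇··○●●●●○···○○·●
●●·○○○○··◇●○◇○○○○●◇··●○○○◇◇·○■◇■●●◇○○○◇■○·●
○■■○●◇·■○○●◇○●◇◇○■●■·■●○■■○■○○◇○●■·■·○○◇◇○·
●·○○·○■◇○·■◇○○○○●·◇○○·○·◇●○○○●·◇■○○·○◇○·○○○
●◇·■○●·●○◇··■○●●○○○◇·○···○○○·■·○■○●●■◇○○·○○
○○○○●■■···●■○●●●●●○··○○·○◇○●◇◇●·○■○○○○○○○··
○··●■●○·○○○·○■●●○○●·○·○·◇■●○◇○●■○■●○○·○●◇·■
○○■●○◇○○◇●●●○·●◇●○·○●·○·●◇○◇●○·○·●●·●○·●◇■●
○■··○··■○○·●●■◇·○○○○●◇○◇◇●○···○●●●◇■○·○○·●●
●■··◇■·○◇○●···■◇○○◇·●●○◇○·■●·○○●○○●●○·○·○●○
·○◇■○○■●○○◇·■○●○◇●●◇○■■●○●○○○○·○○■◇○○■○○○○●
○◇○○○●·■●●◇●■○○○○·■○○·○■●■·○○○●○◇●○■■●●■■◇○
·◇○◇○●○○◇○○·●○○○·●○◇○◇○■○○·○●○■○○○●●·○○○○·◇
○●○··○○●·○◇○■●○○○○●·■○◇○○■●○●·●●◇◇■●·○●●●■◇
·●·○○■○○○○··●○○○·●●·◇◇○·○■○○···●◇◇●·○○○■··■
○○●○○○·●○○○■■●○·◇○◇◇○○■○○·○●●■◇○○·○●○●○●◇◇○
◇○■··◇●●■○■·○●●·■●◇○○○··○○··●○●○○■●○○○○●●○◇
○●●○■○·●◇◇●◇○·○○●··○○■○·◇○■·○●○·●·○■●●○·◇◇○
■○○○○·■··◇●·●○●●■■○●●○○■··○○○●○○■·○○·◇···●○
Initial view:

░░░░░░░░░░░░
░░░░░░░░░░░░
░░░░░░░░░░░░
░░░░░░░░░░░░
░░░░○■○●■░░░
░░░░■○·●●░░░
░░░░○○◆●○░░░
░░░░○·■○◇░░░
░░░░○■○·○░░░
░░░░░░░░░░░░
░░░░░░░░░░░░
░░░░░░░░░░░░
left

■░░░░░░░░░░░
■░░░░░░░░░░░
■░░░░░░░░░░░
■░░░░░░░░░░░
■░░░○○■○●■░░
■░░░○■○·●●░░
■░░░○○◆·●○░░
■░░░◇○·■○◇░░
■░░░·○■○·○░░
■░░░░░░░░░░░
■░░░░░░░░░░░
■░░░░░░░░░░░

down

■░░░░░░░░░░░
■░░░░░░░░░░░
■░░░░░░░░░░░
■░░░○○■○●■░░
■░░░○■○·●●░░
■░░░○○○·●○░░
■░░░◇○◆■○◇░░
■░░░·○■○·○░░
■░░░■·●○◇░░░
■░░░░░░░░░░░
■░░░░░░░░░░░
■░░░░░░░░░░░

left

■■░░░░░░░░░░
■■░░░░░░░░░░
■■░░░░░░░░░░
■■░░░○○■○●■░
■■░░●○■○·●●░
■■░░○○○○·●○░
■■░░○◇◆·■○◇░
■■░░○·○■○·○░
■■░░○■·●○◇░░
■■░░░░░░░░░░
■■░░░░░░░░░░
■■░░░░░░░░░░

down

■■░░░░░░░░░░
■■░░░░░░░░░░
■■░░░○○■○●■░
■■░░●○■○·●●░
■■░░○○○○·●○░
■■░░○◇○·■○◇░
■■░░○·◆■○·○░
■■░░○■·●○◇░░
■■░░■○·■·░░░
■■░░░░░░░░░░
■■░░░░░░░░░░
■■░░░░░░░░░░

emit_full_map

░○○■○●■
●○■○·●●
○○○○·●○
○◇○·■○◇
○·◆■○·○
○■·●○◇░
■○·■·░░

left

■■■░░░░░░░░░
■■■░░░░░░░░░
■■■░░░○○■○●■
■■■░░●○■○·●●
■■■░○○○○○·●○
■■■░◇○◇○·■○◇
■■■░●○◆○■○·○
■■■░●○■·●○◇░
■■■░·■○·■·░░
■■■░░░░░░░░░
■■■░░░░░░░░░
■■■░░░░░░░░░

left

■■■■░░░░░░░░
■■■■░░░░░░░░
■■■■░░░○○■○●
■■■■░░●○■○·●
■■■■○○○○○○·●
■■■■○◇○◇○·■○
■■■■●●◆·○■○·
■■■■●●○■·●○◇
■■■■··■○·■·░
■■■■░░░░░░░░
■■■■░░░░░░░░
■■■■░░░░░░░░

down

■■■■░░░░░░░░
■■■■░░░○○■○●
■■■■░░●○■○·●
■■■■○○○○○○·●
■■■■○◇○◇○·■○
■■■■●●○·○■○·
■■■■●●◆■·●○◇
■■■■··■○·■·░
■■■■○●◇■◇░░░
■■■■░░░░░░░░
■■■■░░░░░░░░
■■■■░░░░░░░░

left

■■■■■░░░░░░░
■■■■■░░░○○■○
■■■■■░░●○■○·
■■■■■○○○○○○·
■■■■■○◇○◇○·■
■■■■■●●○·○■○
■■■■■●◆○■·●○
■■■■■··■○·■·
■■■■■○●◇■◇░░
■■■■■░░░░░░░
■■■■■░░░░░░░
■■■■■░░░░░░░

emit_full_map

░░░○○■○●■
░░●○■○·●●
○○○○○○·●○
○◇○◇○·■○◇
●●○·○■○·○
●◆○■·●○◇░
··■○·■·░░
○●◇■◇░░░░

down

■■■■■░░░○○■○
■■■■■░░●○■○·
■■■■■○○○○○○·
■■■■■○◇○◇○·■
■■■■■●●○·○■○
■■■■■●●○■·●○
■■■■■·◆■○·■·
■■■■■○●◇■◇░░
■■■■■●●·○░░░
■■■■■░░░░░░░
■■■■■░░░░░░░
■■■■■░░░░░░░

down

■■■■■░░●○■○·
■■■■■○○○○○○·
■■■■■○◇○◇○·■
■■■■■●●○·○■○
■■■■■●●○■·●○
■■■■■··■○·■·
■■■■■○◆◇■◇░░
■■■■■●●·○░░░
■■■■■○■■○░░░
■■■■■░░░░░░░
■■■■■░░░░░░░
■■■■■░░░░░░░

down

■■■■■○○○○○○·
■■■■■○◇○◇○·■
■■■■■●●○·○■○
■■■■■●●○■·●○
■■■■■··■○·■·
■■■■■○●◇■◇░░
■■■■■●◆·○░░░
■■■■■○■■○░░░
■■■■■●·○○░░░
■■■■■░░░░░░░
■■■■■░░░░░░░
■■■■■░░░░░░░

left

■■■■■■○○○○○○
■■■■■■○◇○◇○·
■■■■■■●●○·○■
■■■■■■●●○■·●
■■■■■■··■○·■
■■■■■■○●◇■◇░
■■■■■■◆●·○░░
■■■■■■○■■○░░
■■■■■■●·○○░░
■■■■■■░░░░░░
■■■■■■░░░░░░
■■■■■■░░░░░░

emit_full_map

░░░○○■○●■
░░●○■○·●●
○○○○○○·●○
○◇○◇○·■○◇
●●○·○■○·○
●●○■·●○◇░
··■○·■·░░
○●◇■◇░░░░
◆●·○░░░░░
○■■○░░░░░
●·○○░░░░░

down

■■■■■■○◇○◇○·
■■■■■■●●○·○■
■■■■■■●●○■·●
■■■■■■··■○·■
■■■■■■○●◇■◇░
■■■■■■●●·○░░
■■■■■■◆■■○░░
■■■■■■●·○○░░
■■■■■■●◇·░░░
■■■■■■░░░░░░
■■■■■■░░░░░░
■■■■■■░░░░░░

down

■■■■■■●●○·○■
■■■■■■●●○■·●
■■■■■■··■○·■
■■■■■■○●◇■◇░
■■■■■■●●·○░░
■■■■■■○■■○░░
■■■■■■◆·○○░░
■■■■■■●◇·░░░
■■■■■■○○○░░░
■■■■■■░░░░░░
■■■■■■░░░░░░
■■■■■■░░░░░░

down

■■■■■■●●○■·●
■■■■■■··■○·■
■■■■■■○●◇■◇░
■■■■■■●●·○░░
■■■■■■○■■○░░
■■■■■■●·○○░░
■■■■■■◆◇·░░░
■■■■■■○○○░░░
■■■■■■○··░░░
■■■■■■░░░░░░
■■■■■■░░░░░░
■■■■■■░░░░░░

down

■■■■■■··■○·■
■■■■■■○●◇■◇░
■■■■■■●●·○░░
■■■■■■○■■○░░
■■■■■■●·○○░░
■■■■■■●◇·░░░
■■■■■■◆○○░░░
■■■■■■○··░░░
■■■■■■○○■░░░
■■■■■■░░░░░░
■■■■■■░░░░░░
■■■■■■░░░░░░

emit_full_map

░░░○○■○●■
░░●○■○·●●
○○○○○○·●○
○◇○◇○·■○◇
●●○·○■○·○
●●○■·●○◇░
··■○·■·░░
○●◇■◇░░░░
●●·○░░░░░
○■■○░░░░░
●·○○░░░░░
●◇·░░░░░░
◆○○░░░░░░
○··░░░░░░
○○■░░░░░░

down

■■■■■■○●◇■◇░
■■■■■■●●·○░░
■■■■■■○■■○░░
■■■■■■●·○○░░
■■■■■■●◇·░░░
■■■■■■○○○░░░
■■■■■■◆··░░░
■■■■■■○○■░░░
■■■■■■○■·░░░
■■■■■■░░░░░░
■■■■■■░░░░░░
■■■■■■░░░░░░

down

■■■■■■●●·○░░
■■■■■■○■■○░░
■■■■■■●·○○░░
■■■■■■●◇·░░░
■■■■■■○○○░░░
■■■■■■○··░░░
■■■■■■◆○■░░░
■■■■■■○■·░░░
■■■■■■●■·░░░
■■■■■■░░░░░░
■■■■■■░░░░░░
■■■■■■░░░░░░

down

■■■■■■○■■○░░
■■■■■■●·○○░░
■■■■■■●◇·░░░
■■■■■■○○○░░░
■■■■■■○··░░░
■■■■■■○○■░░░
■■■■■■◆■·░░░
■■■■■■●■·░░░
■■■■■■·○◇░░░
■■■■■■░░░░░░
■■■■■■░░░░░░
■■■■■■░░░░░░

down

■■■■■■●·○○░░
■■■■■■●◇·░░░
■■■■■■○○○░░░
■■■■■■○··░░░
■■■■■■○○■░░░
■■■■■■○■·░░░
■■■■■■◆■·░░░
■■■■■■·○◇░░░
■■■■■■○◇○░░░
■■■■■■░░░░░░
■■■■■■░░░░░░
■■■■■■░░░░░░

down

■■■■■■●◇·░░░
■■■■■■○○○░░░
■■■■■■○··░░░
■■■■■■○○■░░░
■■■■■■○■·░░░
■■■■■■●■·░░░
■■■■■■◆○◇░░░
■■■■■■○◇○░░░
■■■■■■·◇○░░░
■■■■■■░░░░░░
■■■■■■░░░░░░
■■■■■■░░░░░░

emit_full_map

░░░○○■○●■
░░●○■○·●●
○○○○○○·●○
○◇○◇○·■○◇
●●○·○■○·○
●●○■·●○◇░
··■○·■·░░
○●◇■◇░░░░
●●·○░░░░░
○■■○░░░░░
●·○○░░░░░
●◇·░░░░░░
○○○░░░░░░
○··░░░░░░
○○■░░░░░░
○■·░░░░░░
●■·░░░░░░
◆○◇░░░░░░
○◇○░░░░░░
·◇○░░░░░░
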